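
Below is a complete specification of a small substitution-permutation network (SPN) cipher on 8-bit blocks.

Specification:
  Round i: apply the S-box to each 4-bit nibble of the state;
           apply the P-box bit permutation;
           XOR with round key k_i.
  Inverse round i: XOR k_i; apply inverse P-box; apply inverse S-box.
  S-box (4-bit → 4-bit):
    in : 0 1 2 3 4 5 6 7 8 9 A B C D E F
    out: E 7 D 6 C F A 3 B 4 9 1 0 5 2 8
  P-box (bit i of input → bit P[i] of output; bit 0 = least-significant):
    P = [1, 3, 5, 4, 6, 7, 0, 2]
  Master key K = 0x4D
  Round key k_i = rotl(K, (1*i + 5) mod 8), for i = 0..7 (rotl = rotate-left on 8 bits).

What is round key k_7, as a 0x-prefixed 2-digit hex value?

0xD4

K = 0x4D
k_0 = rotl(K, (1*0+5) mod 8) = rotl(K, 5) = 0xA9
k_1 = rotl(K, (1*1+5) mod 8) = rotl(K, 6) = 0x53
k_2 = rotl(K, (1*2+5) mod 8) = rotl(K, 7) = 0xA6
k_3 = rotl(K, (1*3+5) mod 8) = rotl(K, 0) = 0x4D
k_4 = rotl(K, (1*4+5) mod 8) = rotl(K, 1) = 0x9A
k_5 = rotl(K, (1*5+5) mod 8) = rotl(K, 2) = 0x35
k_6 = rotl(K, (1*6+5) mod 8) = rotl(K, 3) = 0x6A
k_7 = rotl(K, (1*7+5) mod 8) = rotl(K, 4) = 0xD4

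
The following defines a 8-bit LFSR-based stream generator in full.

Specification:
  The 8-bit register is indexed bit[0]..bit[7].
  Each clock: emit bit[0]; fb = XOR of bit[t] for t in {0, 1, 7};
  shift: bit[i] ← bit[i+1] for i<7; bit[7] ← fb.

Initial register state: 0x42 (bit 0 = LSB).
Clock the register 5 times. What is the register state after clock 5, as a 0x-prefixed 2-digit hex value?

reg_0 = 0x42
clock 1: out=0, reg = 0xA1
clock 2: out=1, reg = 0x50
clock 3: out=0, reg = 0x28
clock 4: out=0, reg = 0x14
clock 5: out=0, reg = 0x0A

0x0A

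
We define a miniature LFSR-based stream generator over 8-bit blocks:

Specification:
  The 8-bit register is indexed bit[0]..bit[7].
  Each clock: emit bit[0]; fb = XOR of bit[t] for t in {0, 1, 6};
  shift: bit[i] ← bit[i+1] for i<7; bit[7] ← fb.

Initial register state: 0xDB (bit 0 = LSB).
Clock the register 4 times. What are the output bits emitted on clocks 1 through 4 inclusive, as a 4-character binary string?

1101

reg_0 = 0xDB
clock 1: out=1, reg = 0xED
clock 2: out=1, reg = 0x76
clock 3: out=0, reg = 0x3B
clock 4: out=1, reg = 0x1D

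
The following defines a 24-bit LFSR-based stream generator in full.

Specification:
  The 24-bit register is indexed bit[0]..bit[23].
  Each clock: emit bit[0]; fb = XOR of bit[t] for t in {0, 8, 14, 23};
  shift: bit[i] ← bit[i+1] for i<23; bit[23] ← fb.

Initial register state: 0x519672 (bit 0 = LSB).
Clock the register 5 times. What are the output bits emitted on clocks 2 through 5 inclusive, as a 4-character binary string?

1001

reg_0 = 0x519672
clock 1: out=0, reg = 0x28CB39
clock 2: out=1, reg = 0x94659C
clock 3: out=0, reg = 0xCA32CE
clock 4: out=0, reg = 0xE51967
clock 5: out=1, reg = 0xF28CB3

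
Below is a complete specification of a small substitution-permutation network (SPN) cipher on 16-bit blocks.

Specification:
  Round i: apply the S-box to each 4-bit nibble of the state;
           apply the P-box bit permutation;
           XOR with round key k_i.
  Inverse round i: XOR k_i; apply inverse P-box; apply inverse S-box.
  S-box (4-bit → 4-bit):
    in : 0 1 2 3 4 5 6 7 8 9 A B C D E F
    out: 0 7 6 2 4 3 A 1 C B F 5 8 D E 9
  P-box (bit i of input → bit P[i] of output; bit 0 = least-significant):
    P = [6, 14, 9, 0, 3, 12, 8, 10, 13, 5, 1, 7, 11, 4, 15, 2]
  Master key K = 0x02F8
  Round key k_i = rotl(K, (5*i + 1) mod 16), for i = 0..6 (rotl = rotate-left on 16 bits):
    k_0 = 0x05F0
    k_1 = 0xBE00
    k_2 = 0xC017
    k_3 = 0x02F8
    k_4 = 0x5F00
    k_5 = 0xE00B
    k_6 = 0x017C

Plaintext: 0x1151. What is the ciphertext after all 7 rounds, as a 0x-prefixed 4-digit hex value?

0x5403

s_0 = plaintext = 0x1151
s_1 = Round(s_0, k_0) = 0xFF8A
s_2 = Round(s_1, k_1) = 0xD1C5
s_3 = Round(s_2, k_2) = 0x2C71
s_4 = Round(s_3, k_3) = 0xC020
s_5 = Round(s_4, k_4) = 0x4E04
s_6 = Round(s_5, k_5) = 0x62A9
s_7 = Round(s_6, k_6) = 0x5403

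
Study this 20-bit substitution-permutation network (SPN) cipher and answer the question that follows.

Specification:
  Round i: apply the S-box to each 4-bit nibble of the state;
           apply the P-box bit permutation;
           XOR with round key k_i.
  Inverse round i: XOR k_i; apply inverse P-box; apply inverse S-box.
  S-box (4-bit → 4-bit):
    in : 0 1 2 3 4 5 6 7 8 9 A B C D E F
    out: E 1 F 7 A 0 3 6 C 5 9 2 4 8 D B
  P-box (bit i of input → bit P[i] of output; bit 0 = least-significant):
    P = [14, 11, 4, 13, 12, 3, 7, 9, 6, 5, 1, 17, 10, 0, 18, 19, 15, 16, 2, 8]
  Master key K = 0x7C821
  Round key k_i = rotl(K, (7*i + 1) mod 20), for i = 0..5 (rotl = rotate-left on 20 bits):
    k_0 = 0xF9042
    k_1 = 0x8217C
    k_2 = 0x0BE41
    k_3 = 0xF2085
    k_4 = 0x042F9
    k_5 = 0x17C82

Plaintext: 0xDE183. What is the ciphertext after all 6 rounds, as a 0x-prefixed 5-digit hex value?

0x58A22

s_0 = plaintext = 0xDE183
s_1 = Round(s_0, k_0) = 0x3DF92
s_2 = Round(s_1, k_1) = 0x3D988
s_3 = Round(s_2, k_2) = 0x91C97
s_4 = Round(s_3, k_3) = 0xFBC13
s_5 = Round(s_4, k_4) = 0x19BEA
s_6 = Round(s_5, k_5) = 0x58A22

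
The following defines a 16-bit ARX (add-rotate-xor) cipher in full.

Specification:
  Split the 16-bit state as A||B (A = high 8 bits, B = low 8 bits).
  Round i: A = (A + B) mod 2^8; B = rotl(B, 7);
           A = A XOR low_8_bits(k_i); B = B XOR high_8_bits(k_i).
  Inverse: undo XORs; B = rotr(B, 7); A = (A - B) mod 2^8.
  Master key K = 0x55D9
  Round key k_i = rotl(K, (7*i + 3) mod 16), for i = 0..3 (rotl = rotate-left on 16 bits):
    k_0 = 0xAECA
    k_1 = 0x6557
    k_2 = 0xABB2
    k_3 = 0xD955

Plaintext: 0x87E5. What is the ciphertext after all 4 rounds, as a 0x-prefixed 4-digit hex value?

0x75DE

s_0 = plaintext = 0x87E5
s_1 = Round(s_0, k_0) = 0xA65C
s_2 = Round(s_1, k_1) = 0x554B
s_3 = Round(s_2, k_2) = 0x120E
s_4 = Round(s_3, k_3) = 0x75DE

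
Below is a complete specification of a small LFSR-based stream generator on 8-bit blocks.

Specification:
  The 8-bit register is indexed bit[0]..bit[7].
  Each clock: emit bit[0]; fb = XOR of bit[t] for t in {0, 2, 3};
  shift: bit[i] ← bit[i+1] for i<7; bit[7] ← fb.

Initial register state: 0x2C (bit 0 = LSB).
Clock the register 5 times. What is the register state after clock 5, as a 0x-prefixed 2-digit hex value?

0x11

reg_0 = 0x2C
clock 1: out=0, reg = 0x16
clock 2: out=0, reg = 0x8B
clock 3: out=1, reg = 0x45
clock 4: out=1, reg = 0x22
clock 5: out=0, reg = 0x11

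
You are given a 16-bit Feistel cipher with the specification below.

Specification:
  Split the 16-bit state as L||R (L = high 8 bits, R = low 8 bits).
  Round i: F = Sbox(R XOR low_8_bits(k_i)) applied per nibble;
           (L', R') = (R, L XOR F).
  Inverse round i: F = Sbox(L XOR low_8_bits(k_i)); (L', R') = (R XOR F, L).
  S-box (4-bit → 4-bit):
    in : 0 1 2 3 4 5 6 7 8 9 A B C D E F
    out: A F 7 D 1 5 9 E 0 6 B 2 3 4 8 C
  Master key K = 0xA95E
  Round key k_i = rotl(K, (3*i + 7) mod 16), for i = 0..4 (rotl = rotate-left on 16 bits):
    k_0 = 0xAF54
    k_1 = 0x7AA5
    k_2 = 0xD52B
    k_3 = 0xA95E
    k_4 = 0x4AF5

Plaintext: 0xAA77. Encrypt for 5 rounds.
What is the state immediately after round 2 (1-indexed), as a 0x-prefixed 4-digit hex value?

s_0 = plaintext = 0xAA77
s_1 = Round(s_0, k_0) = 0x77D7
s_2 = Round(s_1, k_1) = 0xD790
s_3 = Round(s_2, k_2) = 0x90F5
s_4 = Round(s_3, k_3) = 0xF522
s_5 = Round(s_4, k_4) = 0x22BB

0xD790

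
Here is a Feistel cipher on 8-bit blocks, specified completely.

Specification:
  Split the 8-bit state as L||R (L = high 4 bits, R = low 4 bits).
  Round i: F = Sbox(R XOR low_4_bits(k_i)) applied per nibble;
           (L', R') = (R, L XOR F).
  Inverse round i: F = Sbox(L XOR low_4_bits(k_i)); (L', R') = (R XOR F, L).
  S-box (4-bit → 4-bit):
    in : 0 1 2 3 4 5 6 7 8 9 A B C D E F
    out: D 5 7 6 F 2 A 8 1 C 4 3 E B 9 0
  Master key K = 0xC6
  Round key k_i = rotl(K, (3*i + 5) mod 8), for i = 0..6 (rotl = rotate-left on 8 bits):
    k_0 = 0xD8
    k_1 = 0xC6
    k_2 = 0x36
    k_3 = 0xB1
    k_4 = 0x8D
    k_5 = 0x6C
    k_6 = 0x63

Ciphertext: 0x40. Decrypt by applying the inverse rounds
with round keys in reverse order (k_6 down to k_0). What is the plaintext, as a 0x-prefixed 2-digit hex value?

s_0 = ciphertext = 0x40
s_1 = InvRound(s_0, k_6) = 0x84
s_2 = InvRound(s_1, k_5) = 0xB8
s_3 = InvRound(s_2, k_4) = 0x2B
s_4 = InvRound(s_3, k_3) = 0xD2
s_5 = InvRound(s_4, k_2) = 0x1D
s_6 = InvRound(s_5, k_1) = 0x51
s_7 = InvRound(s_6, k_0) = 0xA5

0xA5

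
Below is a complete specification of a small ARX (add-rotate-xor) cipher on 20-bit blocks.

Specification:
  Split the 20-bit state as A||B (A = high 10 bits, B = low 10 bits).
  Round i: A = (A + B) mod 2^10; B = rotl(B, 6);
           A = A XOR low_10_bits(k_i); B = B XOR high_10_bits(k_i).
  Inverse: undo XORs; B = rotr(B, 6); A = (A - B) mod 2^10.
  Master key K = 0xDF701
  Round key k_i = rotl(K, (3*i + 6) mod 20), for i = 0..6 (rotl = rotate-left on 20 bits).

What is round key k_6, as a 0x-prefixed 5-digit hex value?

K = 0xDF701
k_0 = rotl(K, (3*0+6) mod 20) = rotl(K, 6) = 0xDC077
k_1 = rotl(K, (3*1+6) mod 20) = rotl(K, 9) = 0xE03BE
k_2 = rotl(K, (3*2+6) mod 20) = rotl(K, 12) = 0x01DF7
k_3 = rotl(K, (3*3+6) mod 20) = rotl(K, 15) = 0x0EFB8
k_4 = rotl(K, (3*4+6) mod 20) = rotl(K, 18) = 0x77DC0
k_5 = rotl(K, (3*5+6) mod 20) = rotl(K, 1) = 0xBEE03
k_6 = rotl(K, (3*6+6) mod 20) = rotl(K, 4) = 0xF701D

0xF701D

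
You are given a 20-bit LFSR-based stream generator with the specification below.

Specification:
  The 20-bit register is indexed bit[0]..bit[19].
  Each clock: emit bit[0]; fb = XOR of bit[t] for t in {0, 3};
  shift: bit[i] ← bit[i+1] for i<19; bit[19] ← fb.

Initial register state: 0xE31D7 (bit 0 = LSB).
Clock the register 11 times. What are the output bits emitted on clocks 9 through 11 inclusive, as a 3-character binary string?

reg_0 = 0xE31D7
clock 1: out=1, reg = 0xF18EB
clock 2: out=1, reg = 0x78C75
clock 3: out=1, reg = 0xBC63A
clock 4: out=0, reg = 0xDE31D
clock 5: out=1, reg = 0x6F18E
clock 6: out=0, reg = 0xB78C7
clock 7: out=1, reg = 0xDBC63
clock 8: out=1, reg = 0xEDE31
clock 9: out=1, reg = 0xF6F18
clock 10: out=0, reg = 0xFB78C
clock 11: out=0, reg = 0xFDBC6

100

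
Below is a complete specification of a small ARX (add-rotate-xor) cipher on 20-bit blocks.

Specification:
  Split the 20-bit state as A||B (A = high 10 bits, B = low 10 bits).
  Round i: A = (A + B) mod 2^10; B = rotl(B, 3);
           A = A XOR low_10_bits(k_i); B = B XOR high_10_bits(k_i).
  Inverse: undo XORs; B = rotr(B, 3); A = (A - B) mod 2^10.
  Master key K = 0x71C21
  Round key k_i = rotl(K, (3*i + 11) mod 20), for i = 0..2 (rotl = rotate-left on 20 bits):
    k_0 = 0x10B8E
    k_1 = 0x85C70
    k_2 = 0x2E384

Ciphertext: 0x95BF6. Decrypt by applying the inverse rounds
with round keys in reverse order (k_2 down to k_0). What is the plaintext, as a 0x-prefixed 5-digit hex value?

s_0 = ciphertext = 0x95BF6
s_1 = InvRound(s_0, k_2) = 0x9A769
s_2 = InvRound(s_1, k_1) = 0xBAB2F
s_3 = InvRound(s_2, k_0) = 0x9DEED

0x9DEED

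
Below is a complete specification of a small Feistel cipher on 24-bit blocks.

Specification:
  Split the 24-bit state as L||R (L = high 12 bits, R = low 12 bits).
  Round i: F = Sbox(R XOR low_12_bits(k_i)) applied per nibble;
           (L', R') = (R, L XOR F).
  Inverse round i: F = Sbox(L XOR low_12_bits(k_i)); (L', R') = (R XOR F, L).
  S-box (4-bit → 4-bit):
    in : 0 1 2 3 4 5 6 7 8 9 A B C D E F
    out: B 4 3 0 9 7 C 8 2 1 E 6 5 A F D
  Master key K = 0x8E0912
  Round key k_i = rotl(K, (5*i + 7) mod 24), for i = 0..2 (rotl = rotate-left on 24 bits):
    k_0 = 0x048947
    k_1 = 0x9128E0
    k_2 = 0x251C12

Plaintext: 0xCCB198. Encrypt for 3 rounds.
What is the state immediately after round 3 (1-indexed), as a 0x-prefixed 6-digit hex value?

0xDB4A8A

s_0 = plaintext = 0xCCB198
s_1 = Round(s_0, k_0) = 0x198E66
s_2 = Round(s_1, k_1) = 0xE66DB4
s_3 = Round(s_2, k_2) = 0xDB4A8A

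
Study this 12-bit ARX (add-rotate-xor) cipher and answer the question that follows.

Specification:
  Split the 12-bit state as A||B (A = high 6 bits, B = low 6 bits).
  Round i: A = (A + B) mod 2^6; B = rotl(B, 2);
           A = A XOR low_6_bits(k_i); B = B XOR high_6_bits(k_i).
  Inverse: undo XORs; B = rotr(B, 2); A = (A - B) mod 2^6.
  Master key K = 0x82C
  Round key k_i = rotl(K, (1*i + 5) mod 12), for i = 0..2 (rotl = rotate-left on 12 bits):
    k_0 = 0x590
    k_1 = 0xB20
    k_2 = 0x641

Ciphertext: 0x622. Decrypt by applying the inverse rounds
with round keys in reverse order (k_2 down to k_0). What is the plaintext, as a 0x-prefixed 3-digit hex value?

0x6EC

s_0 = ciphertext = 0x622
s_1 = InvRound(s_0, k_2) = 0x6FE
s_2 = InvRound(s_1, k_1) = 0x5E4
s_3 = InvRound(s_2, k_0) = 0x6EC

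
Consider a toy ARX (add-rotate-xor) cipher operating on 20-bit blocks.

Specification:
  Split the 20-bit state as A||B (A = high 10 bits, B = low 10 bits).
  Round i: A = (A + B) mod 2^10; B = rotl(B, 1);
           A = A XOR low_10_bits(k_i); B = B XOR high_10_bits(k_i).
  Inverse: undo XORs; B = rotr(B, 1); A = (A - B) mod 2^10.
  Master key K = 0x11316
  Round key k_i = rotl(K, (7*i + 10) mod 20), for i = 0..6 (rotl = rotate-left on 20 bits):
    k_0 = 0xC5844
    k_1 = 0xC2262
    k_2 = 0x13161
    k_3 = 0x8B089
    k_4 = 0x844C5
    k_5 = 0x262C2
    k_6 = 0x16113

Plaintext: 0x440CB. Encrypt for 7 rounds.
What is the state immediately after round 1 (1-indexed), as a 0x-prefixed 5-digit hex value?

0x67E80

s_0 = plaintext = 0x440CB
s_1 = Round(s_0, k_0) = 0x67E80
s_2 = Round(s_1, k_1) = 0x9F609
s_3 = Round(s_2, k_2) = 0x79C5F
s_4 = Round(s_3, k_3) = 0xB3E92
s_5 = Round(s_4, k_4) = 0x69334
s_6 = Round(s_5, k_5) = 0x86AF1
s_7 = Round(s_6, k_6) = 0x061BB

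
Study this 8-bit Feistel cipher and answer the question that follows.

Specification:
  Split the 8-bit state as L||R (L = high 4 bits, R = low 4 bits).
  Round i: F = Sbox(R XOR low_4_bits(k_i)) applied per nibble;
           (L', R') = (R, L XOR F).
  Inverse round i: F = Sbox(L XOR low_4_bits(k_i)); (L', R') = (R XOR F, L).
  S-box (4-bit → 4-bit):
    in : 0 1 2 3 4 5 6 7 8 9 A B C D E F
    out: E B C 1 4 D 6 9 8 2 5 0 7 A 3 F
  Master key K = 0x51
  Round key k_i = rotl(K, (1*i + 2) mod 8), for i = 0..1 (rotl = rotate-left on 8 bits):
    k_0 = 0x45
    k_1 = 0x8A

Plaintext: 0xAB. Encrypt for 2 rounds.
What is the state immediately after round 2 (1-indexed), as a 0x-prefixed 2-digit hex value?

0x9A

s_0 = plaintext = 0xAB
s_1 = Round(s_0, k_0) = 0xB9
s_2 = Round(s_1, k_1) = 0x9A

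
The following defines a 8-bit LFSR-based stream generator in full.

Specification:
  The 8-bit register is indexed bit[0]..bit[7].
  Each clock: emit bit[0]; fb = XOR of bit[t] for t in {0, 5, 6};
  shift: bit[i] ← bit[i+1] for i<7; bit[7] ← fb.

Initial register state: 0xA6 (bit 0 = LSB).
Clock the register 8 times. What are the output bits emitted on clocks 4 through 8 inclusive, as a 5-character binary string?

00101

reg_0 = 0xA6
clock 1: out=0, reg = 0xD3
clock 2: out=1, reg = 0x69
clock 3: out=1, reg = 0xB4
clock 4: out=0, reg = 0xDA
clock 5: out=0, reg = 0xED
clock 6: out=1, reg = 0xF6
clock 7: out=0, reg = 0x7B
clock 8: out=1, reg = 0xBD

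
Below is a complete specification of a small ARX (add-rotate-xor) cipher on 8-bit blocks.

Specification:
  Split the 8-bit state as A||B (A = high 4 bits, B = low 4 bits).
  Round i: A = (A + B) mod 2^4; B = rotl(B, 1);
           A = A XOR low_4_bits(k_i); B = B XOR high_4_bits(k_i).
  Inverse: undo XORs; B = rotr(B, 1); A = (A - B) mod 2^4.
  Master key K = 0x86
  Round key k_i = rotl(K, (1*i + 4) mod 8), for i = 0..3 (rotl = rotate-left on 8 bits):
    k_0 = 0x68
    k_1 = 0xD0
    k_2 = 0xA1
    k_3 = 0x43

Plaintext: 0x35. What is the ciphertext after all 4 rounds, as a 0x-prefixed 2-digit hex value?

s_0 = plaintext = 0x35
s_1 = Round(s_0, k_0) = 0x0C
s_2 = Round(s_1, k_1) = 0xC4
s_3 = Round(s_2, k_2) = 0x12
s_4 = Round(s_3, k_3) = 0x00

0x00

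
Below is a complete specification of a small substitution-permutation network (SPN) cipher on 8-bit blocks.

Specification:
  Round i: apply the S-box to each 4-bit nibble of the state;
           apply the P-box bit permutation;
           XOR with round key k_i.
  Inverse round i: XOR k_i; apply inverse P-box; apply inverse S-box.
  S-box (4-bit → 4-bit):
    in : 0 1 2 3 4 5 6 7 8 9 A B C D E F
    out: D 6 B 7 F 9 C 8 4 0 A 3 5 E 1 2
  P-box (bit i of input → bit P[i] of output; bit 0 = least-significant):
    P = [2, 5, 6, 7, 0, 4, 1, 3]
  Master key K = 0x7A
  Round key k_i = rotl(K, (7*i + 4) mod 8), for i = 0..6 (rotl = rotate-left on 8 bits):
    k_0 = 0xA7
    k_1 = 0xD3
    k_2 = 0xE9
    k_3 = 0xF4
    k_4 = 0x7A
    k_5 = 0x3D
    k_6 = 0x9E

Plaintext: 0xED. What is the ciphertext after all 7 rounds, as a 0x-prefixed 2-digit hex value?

0x61

s_0 = plaintext = 0xED
s_1 = Round(s_0, k_0) = 0x46
s_2 = Round(s_1, k_1) = 0x08
s_3 = Round(s_2, k_2) = 0xA2
s_4 = Round(s_3, k_3) = 0x48
s_5 = Round(s_4, k_4) = 0x21
s_6 = Round(s_5, k_5) = 0x44
s_7 = Round(s_6, k_6) = 0x61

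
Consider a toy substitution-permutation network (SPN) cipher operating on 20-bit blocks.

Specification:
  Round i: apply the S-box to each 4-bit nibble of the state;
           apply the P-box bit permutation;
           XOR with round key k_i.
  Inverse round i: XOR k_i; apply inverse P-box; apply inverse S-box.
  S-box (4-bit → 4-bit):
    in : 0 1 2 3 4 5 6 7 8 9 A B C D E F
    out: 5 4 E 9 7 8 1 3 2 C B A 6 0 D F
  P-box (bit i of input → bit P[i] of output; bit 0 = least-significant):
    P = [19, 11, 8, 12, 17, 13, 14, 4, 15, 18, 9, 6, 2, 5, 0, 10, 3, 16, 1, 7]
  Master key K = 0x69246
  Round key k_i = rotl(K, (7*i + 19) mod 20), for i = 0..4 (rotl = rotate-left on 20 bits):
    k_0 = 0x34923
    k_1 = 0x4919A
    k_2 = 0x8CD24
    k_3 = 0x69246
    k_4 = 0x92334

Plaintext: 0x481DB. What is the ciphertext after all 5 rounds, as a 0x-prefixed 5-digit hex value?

s_0 = plaintext = 0x481DB
s_1 = Round(s_0, k_0) = 0x25309
s_2 = Round(s_1, k_1) = 0x74458
s_3 = Round(s_2, k_2) = 0xD4719
s_4 = Round(s_3, k_3) = 0x24363
s_5 = Round(s_4, k_4) = 0x2B3D3

0x2B3D3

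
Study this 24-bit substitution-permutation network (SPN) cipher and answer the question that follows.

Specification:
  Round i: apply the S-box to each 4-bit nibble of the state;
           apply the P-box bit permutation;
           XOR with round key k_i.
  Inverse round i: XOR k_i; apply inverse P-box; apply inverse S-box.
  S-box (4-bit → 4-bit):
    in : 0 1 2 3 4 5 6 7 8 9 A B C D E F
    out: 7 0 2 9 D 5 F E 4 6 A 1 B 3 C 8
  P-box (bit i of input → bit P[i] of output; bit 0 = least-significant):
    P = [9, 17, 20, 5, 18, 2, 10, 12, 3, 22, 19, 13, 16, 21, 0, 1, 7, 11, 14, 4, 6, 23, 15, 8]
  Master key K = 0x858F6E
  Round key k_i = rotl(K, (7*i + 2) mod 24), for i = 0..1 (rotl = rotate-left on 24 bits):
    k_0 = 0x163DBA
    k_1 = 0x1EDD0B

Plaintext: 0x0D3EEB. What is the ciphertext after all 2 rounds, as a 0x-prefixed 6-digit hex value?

s_0 = plaintext = 0x0D3EEB
s_1 = Round(s_0, k_0) = 0x9F8378
s_2 = Round(s_1, k_1) = 0x8E6916

0x8E6916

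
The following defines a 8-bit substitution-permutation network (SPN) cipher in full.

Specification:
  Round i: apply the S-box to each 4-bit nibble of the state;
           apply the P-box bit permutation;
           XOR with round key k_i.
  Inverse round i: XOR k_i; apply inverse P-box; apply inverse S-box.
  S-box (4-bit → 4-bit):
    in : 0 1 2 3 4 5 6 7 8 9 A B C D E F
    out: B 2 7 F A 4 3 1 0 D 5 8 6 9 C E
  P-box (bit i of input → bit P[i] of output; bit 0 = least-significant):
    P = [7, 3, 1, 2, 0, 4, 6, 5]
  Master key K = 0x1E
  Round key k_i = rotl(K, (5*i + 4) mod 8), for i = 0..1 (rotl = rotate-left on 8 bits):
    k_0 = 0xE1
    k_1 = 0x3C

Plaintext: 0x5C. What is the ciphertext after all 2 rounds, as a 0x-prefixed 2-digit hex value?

0x79

s_0 = plaintext = 0x5C
s_1 = Round(s_0, k_0) = 0xAB
s_2 = Round(s_1, k_1) = 0x79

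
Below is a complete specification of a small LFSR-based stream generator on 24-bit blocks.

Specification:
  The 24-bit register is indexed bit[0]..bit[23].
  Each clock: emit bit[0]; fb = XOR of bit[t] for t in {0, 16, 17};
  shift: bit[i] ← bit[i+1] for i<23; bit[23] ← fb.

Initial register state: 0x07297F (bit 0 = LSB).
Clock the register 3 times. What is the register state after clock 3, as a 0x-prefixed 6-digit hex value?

reg_0 = 0x07297F
clock 1: out=1, reg = 0x8394BF
clock 2: out=1, reg = 0xC1CA5F
clock 3: out=1, reg = 0x60E52F

0x60E52F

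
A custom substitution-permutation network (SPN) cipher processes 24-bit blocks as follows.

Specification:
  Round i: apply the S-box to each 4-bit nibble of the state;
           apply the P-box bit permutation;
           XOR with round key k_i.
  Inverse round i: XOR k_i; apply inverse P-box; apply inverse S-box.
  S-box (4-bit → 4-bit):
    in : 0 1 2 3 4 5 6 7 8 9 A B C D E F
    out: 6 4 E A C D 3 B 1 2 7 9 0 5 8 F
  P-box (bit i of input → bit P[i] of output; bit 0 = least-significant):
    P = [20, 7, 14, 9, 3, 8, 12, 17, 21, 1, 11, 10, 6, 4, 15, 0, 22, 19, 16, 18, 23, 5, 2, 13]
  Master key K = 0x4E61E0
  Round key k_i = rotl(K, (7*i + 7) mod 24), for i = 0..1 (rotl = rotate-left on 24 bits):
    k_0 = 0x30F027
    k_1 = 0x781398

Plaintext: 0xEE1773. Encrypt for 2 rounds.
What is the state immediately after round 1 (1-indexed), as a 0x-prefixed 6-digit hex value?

0x1657AD

s_0 = plaintext = 0xEE1773
s_1 = Round(s_0, k_0) = 0x1657AD
s_2 = Round(s_1, k_1) = 0x00C6D7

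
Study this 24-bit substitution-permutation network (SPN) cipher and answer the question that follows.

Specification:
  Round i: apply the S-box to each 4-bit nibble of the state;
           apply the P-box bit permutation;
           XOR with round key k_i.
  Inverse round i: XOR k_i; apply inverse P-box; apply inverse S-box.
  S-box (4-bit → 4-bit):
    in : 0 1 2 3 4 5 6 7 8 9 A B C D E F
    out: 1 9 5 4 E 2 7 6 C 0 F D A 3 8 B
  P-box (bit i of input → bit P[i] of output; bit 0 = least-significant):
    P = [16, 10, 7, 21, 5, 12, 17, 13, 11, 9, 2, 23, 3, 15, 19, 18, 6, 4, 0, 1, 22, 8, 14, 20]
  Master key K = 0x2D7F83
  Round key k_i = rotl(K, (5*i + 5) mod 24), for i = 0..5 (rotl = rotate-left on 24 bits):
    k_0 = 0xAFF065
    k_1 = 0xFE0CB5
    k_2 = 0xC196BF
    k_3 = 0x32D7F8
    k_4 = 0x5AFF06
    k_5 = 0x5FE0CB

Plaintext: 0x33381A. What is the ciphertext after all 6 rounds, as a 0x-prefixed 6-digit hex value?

0xD1C82E

s_0 = plaintext = 0x33381A
s_1 = Round(s_0, k_0) = 0x0694C0
s_2 = Round(s_1, k_1) = 0x3F3EE0
s_3 = Round(s_2, k_2) = 0x48F6ED
s_4 = Round(s_3, k_3) = 0x2738F7
s_5 = Round(s_4, k_4) = 0x928BB3
s_6 = Round(s_5, k_5) = 0xD1C82E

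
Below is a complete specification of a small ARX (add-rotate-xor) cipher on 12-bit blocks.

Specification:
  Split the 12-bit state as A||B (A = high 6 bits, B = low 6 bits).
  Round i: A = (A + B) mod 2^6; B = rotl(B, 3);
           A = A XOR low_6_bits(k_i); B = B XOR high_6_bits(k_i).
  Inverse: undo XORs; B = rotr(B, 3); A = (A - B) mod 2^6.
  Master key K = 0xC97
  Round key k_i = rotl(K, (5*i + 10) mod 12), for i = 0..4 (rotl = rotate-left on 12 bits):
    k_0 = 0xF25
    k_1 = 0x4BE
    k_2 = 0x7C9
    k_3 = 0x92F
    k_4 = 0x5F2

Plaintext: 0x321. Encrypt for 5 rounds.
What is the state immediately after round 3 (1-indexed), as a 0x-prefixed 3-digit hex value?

0x4FD

s_0 = plaintext = 0x321
s_1 = Round(s_0, k_0) = 0x230
s_2 = Round(s_1, k_1) = 0x194
s_3 = Round(s_2, k_2) = 0x4FD
s_4 = Round(s_3, k_3) = 0xFCB
s_5 = Round(s_4, k_4) = 0xE0E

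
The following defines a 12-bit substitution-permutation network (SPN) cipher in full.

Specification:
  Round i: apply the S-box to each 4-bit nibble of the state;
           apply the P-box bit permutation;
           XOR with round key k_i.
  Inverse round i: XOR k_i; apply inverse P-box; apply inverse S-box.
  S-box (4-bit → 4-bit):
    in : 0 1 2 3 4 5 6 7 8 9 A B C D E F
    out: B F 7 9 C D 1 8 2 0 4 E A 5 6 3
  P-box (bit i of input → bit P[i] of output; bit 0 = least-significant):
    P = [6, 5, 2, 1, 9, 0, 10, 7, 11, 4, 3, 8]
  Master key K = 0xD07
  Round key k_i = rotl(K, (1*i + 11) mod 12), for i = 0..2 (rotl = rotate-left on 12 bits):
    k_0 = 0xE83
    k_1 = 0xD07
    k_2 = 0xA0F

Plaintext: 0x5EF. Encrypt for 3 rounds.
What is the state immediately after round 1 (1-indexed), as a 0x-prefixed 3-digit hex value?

0x3EA

s_0 = plaintext = 0x5EF
s_1 = Round(s_0, k_0) = 0x3EA
s_2 = Round(s_1, k_1) = 0x002
s_3 = Round(s_2, k_2) = 0x1FA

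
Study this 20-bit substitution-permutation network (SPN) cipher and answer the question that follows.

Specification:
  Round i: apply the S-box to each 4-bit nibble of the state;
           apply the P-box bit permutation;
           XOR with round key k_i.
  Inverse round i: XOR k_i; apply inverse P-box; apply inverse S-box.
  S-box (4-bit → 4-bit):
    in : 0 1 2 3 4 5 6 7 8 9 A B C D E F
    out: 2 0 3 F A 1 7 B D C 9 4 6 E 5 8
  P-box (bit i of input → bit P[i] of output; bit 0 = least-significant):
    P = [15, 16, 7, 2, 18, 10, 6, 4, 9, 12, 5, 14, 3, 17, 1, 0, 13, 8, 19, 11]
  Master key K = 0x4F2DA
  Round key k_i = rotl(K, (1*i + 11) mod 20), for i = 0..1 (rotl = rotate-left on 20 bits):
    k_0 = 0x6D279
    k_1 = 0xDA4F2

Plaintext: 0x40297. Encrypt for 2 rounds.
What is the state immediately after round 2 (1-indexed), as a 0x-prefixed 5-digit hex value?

s_0 = plaintext = 0x40297
s_1 = Round(s_0, k_0) = 0x5492D
s_2 = Round(s_1, k_1) = 0xAC057

0xAC057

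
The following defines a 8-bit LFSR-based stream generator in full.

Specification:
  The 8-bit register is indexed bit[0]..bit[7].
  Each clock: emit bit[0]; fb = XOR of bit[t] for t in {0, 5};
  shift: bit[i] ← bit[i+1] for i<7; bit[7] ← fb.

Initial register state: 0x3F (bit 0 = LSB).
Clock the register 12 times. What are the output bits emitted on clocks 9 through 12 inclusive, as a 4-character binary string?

0111

reg_0 = 0x3F
clock 1: out=1, reg = 0x1F
clock 2: out=1, reg = 0x8F
clock 3: out=1, reg = 0xC7
clock 4: out=1, reg = 0xE3
clock 5: out=1, reg = 0x71
clock 6: out=1, reg = 0x38
clock 7: out=0, reg = 0x9C
clock 8: out=0, reg = 0x4E
clock 9: out=0, reg = 0x27
clock 10: out=1, reg = 0x13
clock 11: out=1, reg = 0x89
clock 12: out=1, reg = 0xC4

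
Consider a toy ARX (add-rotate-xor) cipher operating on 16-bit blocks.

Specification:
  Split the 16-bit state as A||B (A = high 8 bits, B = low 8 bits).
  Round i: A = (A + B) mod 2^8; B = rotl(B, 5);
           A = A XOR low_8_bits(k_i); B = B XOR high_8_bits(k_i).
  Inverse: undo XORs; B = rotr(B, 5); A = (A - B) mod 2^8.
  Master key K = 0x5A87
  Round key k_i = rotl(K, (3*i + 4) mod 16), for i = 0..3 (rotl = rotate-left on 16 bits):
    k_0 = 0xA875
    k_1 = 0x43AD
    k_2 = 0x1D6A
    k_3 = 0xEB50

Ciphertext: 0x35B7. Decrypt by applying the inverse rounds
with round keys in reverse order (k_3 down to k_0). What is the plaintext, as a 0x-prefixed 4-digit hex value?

0xAD6A

s_0 = ciphertext = 0x35B7
s_1 = InvRound(s_0, k_3) = 0x83E2
s_2 = InvRound(s_1, k_2) = 0xEAFF
s_3 = InvRound(s_2, k_1) = 0x62E5
s_4 = InvRound(s_3, k_0) = 0xAD6A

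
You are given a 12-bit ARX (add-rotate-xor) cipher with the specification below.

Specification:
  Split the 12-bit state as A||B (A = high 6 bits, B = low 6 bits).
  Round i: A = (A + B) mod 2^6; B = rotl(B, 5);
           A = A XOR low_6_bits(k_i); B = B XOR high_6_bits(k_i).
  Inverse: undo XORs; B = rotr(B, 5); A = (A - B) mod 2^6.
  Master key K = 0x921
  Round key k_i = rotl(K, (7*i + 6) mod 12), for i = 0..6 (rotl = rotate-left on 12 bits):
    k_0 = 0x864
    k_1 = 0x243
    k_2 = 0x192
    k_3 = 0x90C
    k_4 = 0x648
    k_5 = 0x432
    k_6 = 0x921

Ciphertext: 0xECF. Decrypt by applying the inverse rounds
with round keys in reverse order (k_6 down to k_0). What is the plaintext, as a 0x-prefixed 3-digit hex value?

s_0 = ciphertext = 0xECF
s_1 = InvRound(s_0, k_6) = 0x0D7
s_2 = InvRound(s_1, k_5) = 0x8CE
s_3 = InvRound(s_2, k_4) = 0xF6E
s_4 = InvRound(s_3, k_3) = 0x754
s_5 = InvRound(s_4, k_2) = 0xAE4
s_6 = InvRound(s_5, k_1) = 0x35B
s_7 = InvRound(s_6, k_0) = 0xD35

0xD35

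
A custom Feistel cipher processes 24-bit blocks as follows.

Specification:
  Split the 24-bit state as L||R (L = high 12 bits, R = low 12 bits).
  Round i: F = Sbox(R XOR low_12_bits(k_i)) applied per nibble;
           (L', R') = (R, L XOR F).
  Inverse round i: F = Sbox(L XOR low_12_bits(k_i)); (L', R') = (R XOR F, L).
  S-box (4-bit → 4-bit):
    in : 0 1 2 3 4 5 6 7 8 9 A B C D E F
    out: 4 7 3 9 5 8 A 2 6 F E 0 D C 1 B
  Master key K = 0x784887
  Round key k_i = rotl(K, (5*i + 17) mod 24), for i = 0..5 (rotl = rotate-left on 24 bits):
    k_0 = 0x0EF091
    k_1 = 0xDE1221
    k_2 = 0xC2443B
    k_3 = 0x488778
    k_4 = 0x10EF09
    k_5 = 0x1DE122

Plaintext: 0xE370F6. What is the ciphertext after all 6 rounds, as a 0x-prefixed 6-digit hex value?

0xFED6B8

s_0 = plaintext = 0xE370F6
s_1 = Round(s_0, k_0) = 0x0F6A95
s_2 = Round(s_1, k_1) = 0xA956F3
s_3 = Round(s_2, k_2) = 0x6F3943
s_4 = Round(s_3, k_3) = 0x943763
s_5 = Round(s_4, k_4) = 0x763FED
s_6 = Round(s_5, k_5) = 0xFED6B8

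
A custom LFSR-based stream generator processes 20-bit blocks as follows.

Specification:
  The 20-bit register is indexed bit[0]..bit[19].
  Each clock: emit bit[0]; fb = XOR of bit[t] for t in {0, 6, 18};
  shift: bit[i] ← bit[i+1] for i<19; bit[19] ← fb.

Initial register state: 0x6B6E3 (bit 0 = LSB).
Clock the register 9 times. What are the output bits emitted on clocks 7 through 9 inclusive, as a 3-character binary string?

110

reg_0 = 0x6B6E3
clock 1: out=1, reg = 0xB5B71
clock 2: out=1, reg = 0x5ADB8
clock 3: out=0, reg = 0xAD6DC
clock 4: out=0, reg = 0xD6B6E
clock 5: out=0, reg = 0x6B5B7
clock 6: out=1, reg = 0x35ADB
clock 7: out=1, reg = 0x1AD6D
clock 8: out=1, reg = 0x0D6B6
clock 9: out=0, reg = 0x06B5B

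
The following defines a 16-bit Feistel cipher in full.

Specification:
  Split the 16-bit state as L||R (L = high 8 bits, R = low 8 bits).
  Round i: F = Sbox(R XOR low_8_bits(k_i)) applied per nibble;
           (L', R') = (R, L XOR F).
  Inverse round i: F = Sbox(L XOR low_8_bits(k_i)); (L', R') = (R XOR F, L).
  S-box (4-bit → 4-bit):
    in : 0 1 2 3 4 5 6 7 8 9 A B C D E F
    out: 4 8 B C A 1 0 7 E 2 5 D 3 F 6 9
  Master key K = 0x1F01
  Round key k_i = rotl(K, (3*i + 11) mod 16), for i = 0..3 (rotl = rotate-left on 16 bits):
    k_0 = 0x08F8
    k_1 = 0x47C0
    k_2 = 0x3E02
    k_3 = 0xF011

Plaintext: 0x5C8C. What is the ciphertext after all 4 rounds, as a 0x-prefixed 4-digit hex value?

0x40F4

s_0 = plaintext = 0x5C8C
s_1 = Round(s_0, k_0) = 0x8C26
s_2 = Round(s_1, k_1) = 0x26EC
s_3 = Round(s_2, k_2) = 0xEC40
s_4 = Round(s_3, k_3) = 0x40F4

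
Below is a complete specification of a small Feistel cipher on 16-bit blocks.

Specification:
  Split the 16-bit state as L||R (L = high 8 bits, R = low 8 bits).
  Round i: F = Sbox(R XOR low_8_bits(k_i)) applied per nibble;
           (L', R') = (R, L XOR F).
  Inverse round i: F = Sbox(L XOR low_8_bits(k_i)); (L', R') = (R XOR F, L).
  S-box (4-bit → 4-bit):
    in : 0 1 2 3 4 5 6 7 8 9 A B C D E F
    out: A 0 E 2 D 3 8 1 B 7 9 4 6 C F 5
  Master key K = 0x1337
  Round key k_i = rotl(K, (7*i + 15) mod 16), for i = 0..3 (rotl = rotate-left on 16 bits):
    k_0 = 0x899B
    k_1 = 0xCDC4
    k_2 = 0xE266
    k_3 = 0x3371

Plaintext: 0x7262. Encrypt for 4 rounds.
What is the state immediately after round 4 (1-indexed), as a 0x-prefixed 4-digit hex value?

s_0 = plaintext = 0x7262
s_1 = Round(s_0, k_0) = 0x6225
s_2 = Round(s_1, k_1) = 0x2592
s_3 = Round(s_2, k_2) = 0x9278
s_4 = Round(s_3, k_3) = 0x7835

0x7835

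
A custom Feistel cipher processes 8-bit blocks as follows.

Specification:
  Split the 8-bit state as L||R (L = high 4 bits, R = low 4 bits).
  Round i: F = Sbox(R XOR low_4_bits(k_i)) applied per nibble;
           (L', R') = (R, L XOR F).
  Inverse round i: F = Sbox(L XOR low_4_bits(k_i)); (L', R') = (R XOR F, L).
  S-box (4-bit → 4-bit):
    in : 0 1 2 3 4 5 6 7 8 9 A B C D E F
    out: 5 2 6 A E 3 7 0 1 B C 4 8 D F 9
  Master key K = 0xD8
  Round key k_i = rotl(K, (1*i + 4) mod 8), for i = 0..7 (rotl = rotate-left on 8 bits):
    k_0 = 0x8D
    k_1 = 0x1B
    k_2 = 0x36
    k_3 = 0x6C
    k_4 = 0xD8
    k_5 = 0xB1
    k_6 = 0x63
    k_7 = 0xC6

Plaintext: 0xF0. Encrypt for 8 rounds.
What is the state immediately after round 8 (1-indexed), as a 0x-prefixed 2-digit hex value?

s_0 = plaintext = 0xF0
s_1 = Round(s_0, k_0) = 0x02
s_2 = Round(s_1, k_1) = 0x2B
s_3 = Round(s_2, k_2) = 0xBF
s_4 = Round(s_3, k_3) = 0xF1
s_5 = Round(s_4, k_4) = 0x14
s_6 = Round(s_5, k_5) = 0x42
s_7 = Round(s_6, k_6) = 0x26
s_8 = Round(s_7, k_7) = 0x67

0x67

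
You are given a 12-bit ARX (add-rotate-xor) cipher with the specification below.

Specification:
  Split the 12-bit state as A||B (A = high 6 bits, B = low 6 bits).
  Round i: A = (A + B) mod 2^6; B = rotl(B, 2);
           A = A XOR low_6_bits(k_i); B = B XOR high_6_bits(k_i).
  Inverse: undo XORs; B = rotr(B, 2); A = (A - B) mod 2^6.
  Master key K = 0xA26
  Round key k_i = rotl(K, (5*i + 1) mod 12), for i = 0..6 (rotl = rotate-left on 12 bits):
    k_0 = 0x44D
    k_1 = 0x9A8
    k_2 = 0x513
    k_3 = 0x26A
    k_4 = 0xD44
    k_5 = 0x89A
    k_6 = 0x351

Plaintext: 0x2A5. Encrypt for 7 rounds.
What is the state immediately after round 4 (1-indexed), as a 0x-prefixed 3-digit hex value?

0x376

s_0 = plaintext = 0x2A5
s_1 = Round(s_0, k_0) = 0x887
s_2 = Round(s_1, k_1) = 0x07A
s_3 = Round(s_2, k_2) = 0xA3F
s_4 = Round(s_3, k_3) = 0x376
s_5 = Round(s_4, k_4) = 0x1EE
s_6 = Round(s_5, k_5) = 0xBD8
s_7 = Round(s_6, k_6) = 0x5AC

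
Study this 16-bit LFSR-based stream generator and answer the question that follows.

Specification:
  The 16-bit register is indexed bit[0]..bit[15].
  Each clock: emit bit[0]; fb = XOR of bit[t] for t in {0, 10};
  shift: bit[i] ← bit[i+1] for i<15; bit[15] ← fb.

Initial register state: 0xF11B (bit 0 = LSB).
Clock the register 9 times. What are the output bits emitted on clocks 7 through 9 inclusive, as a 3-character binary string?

reg_0 = 0xF11B
clock 1: out=1, reg = 0xF88D
clock 2: out=1, reg = 0xFC46
clock 3: out=0, reg = 0xFE23
clock 4: out=1, reg = 0x7F11
clock 5: out=1, reg = 0x3F88
clock 6: out=0, reg = 0x9FC4
clock 7: out=0, reg = 0xCFE2
clock 8: out=0, reg = 0xE7F1
clock 9: out=1, reg = 0x73F8

001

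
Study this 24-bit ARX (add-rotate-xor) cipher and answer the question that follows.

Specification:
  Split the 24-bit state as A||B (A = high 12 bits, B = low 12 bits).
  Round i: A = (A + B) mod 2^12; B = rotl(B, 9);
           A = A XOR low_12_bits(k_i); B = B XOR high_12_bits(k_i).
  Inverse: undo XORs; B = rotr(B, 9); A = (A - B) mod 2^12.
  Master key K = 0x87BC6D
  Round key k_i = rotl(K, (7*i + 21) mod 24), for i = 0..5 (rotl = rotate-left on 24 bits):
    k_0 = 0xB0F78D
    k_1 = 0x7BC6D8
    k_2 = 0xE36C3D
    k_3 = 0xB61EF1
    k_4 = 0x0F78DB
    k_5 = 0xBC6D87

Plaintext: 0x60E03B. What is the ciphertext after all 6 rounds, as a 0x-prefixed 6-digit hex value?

s_0 = plaintext = 0x60E03B
s_1 = Round(s_0, k_0) = 0x1C4D08
s_2 = Round(s_1, k_1) = 0x81461D
s_3 = Round(s_2, k_2) = 0x20C4F5
s_4 = Round(s_3, k_3) = 0x9F01FF
s_5 = Round(s_4, k_4) = 0x334EC8
s_6 = Round(s_5, k_5) = 0xC7BA1F

0xC7BA1F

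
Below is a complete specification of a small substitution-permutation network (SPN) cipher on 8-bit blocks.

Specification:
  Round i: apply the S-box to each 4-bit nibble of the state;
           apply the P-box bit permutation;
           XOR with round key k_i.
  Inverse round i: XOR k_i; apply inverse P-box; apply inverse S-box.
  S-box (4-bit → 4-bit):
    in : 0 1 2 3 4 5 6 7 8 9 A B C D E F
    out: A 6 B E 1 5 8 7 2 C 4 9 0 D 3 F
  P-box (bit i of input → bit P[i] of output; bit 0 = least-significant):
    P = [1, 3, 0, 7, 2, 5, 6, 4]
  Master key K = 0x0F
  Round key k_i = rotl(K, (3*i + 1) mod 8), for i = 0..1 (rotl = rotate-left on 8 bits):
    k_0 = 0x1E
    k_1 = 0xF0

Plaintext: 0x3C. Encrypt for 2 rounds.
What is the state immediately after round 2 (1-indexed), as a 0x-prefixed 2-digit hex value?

s_0 = plaintext = 0x3C
s_1 = Round(s_0, k_0) = 0x6E
s_2 = Round(s_1, k_1) = 0xEA

0xEA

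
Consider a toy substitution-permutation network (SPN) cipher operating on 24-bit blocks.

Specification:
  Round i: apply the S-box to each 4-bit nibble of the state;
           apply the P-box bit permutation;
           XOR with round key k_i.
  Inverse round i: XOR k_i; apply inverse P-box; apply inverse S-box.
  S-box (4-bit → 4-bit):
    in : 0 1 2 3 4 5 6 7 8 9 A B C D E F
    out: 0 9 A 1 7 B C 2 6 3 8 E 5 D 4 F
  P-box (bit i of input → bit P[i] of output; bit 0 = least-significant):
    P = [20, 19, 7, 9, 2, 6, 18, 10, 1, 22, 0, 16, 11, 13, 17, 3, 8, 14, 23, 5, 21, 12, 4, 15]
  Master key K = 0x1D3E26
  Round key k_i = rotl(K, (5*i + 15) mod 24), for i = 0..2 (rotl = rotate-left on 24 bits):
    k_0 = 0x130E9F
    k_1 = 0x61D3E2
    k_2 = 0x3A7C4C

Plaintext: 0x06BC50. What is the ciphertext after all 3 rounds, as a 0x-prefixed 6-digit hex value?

0x9D2D9D

s_0 = plaintext = 0x06BC50
s_1 = Round(s_0, k_0) = 0x912AF0
s_2 = Round(s_1, k_1) = 0x44E68E
s_3 = Round(s_2, k_2) = 0x9D2D9D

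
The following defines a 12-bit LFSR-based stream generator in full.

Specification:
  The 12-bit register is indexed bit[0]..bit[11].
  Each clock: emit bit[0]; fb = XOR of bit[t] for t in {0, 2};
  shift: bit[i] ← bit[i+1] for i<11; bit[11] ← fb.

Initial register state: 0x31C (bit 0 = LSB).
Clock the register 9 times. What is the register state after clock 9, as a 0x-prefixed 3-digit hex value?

reg_0 = 0x31C
clock 1: out=0, reg = 0x98E
clock 2: out=0, reg = 0xCC7
clock 3: out=1, reg = 0x663
clock 4: out=1, reg = 0xB31
clock 5: out=1, reg = 0xD98
clock 6: out=0, reg = 0x6CC
clock 7: out=0, reg = 0xB66
clock 8: out=0, reg = 0xDB3
clock 9: out=1, reg = 0xED9

0xED9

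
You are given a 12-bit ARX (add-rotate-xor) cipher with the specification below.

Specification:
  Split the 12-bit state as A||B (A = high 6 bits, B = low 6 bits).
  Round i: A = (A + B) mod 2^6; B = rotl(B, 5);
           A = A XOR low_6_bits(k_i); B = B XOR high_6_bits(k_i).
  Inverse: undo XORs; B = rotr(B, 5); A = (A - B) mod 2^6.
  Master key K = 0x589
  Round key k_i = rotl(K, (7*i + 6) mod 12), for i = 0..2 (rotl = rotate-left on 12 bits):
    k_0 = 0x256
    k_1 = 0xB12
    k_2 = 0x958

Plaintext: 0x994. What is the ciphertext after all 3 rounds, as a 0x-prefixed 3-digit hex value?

s_0 = plaintext = 0x994
s_1 = Round(s_0, k_0) = 0xB03
s_2 = Round(s_1, k_1) = 0xF4D
s_3 = Round(s_2, k_2) = 0x483

0x483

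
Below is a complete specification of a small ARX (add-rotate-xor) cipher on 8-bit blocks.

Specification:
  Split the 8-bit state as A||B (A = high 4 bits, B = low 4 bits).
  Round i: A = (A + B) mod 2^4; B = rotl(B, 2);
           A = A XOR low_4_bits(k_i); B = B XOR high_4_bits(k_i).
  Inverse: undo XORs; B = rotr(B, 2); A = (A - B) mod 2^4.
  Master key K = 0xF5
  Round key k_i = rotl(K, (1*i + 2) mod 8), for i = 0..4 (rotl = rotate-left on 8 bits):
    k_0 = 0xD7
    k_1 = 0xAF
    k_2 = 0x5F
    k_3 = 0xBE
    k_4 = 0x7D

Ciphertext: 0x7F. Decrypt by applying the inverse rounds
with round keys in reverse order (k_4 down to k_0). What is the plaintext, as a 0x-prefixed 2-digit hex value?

0x31

s_0 = ciphertext = 0x7F
s_1 = InvRound(s_0, k_4) = 0x82
s_2 = InvRound(s_1, k_3) = 0x06
s_3 = InvRound(s_2, k_2) = 0x3C
s_4 = InvRound(s_3, k_1) = 0x39
s_5 = InvRound(s_4, k_0) = 0x31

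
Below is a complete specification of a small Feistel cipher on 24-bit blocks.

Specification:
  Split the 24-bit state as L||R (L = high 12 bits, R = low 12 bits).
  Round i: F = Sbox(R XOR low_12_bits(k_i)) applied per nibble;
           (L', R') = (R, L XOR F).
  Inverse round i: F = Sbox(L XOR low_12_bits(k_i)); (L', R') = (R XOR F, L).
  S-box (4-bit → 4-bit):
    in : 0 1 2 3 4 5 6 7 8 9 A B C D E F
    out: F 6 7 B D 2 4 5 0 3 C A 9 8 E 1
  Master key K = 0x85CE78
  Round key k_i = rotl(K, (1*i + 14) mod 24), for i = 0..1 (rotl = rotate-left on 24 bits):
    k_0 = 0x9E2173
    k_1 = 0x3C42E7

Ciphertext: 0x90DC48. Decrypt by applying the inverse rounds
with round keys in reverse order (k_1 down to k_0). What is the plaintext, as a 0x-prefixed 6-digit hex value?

0xC886A4

s_0 = ciphertext = 0x90DC48
s_1 = InvRound(s_0, k_1) = 0x6A490D
s_2 = InvRound(s_1, k_0) = 0xC886A4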